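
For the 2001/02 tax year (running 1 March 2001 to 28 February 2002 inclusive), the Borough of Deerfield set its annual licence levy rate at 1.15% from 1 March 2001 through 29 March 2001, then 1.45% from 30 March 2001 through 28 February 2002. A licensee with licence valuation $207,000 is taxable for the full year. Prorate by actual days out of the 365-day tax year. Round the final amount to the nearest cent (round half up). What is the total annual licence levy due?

1 March – 29 March 2001: 29 days at 1.15% → $207,000 × 1.15% × 29/365 = $189.1356
30 March 2001 – 28 February 2002: 336 days at 1.45% → $207,000 × 1.45% × 336/365 = $2,763.0247
Total = $2,952.1603

$2,952.16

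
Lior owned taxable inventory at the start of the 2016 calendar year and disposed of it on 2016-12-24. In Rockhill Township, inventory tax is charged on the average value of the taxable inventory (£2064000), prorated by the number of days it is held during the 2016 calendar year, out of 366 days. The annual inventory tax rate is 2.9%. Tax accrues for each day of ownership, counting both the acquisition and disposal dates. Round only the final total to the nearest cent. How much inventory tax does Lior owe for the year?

£58711.21

Days held (2016-01-01 to 2016-12-24): 359 out of 366
Tax = £2064000 × 2.9% × 359/366 = £58711.2131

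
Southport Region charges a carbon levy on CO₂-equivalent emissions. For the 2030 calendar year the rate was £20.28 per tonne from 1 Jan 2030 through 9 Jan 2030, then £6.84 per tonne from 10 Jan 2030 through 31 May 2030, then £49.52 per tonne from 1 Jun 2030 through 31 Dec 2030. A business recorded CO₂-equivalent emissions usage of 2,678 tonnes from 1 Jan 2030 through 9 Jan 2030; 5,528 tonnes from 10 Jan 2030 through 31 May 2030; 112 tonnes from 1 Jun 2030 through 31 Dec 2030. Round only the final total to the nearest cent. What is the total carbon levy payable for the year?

£97667.60

1 Jan – 9 Jan 2030: 2,678 tonnes at £20.28/tonne → £54309.84
10 Jan – 31 May 2030: 5,528 tonnes at £6.84/tonne → £37811.52
1 Jun – 31 Dec 2030: 112 tonnes at £49.52/tonne → £5546.24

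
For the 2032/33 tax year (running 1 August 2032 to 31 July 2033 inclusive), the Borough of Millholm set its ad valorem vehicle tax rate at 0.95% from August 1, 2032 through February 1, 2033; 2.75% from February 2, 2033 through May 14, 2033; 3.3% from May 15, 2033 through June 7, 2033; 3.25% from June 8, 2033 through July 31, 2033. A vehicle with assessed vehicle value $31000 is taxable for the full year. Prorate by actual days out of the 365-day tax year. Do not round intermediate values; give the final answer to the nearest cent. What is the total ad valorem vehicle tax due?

August 1, 2032 – February 1, 2033: 185 days at 0.95% → $31000 × 0.95% × 185/365 = $149.2671
February 2 – May 14, 2033: 102 days at 2.75% → $31000 × 2.75% × 102/365 = $238.2329
May 15 – June 7, 2033: 24 days at 3.3% → $31000 × 3.3% × 24/365 = $67.2658
June 8 – July 31, 2033: 54 days at 3.25% → $31000 × 3.25% × 54/365 = $149.0548
Total = $603.8205

$603.82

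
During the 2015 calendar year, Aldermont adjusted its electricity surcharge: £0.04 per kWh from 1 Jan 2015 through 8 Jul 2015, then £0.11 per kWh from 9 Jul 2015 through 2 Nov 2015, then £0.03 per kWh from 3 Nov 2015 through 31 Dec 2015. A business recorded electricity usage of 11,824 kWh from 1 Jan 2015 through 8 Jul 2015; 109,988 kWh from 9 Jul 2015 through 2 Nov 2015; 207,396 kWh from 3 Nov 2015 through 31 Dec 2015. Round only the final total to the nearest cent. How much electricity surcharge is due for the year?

£18,793.52

1 Jan – 8 Jul 2015: 11,824 kWh at £0.04/kWh → £472.96
9 Jul – 2 Nov 2015: 109,988 kWh at £0.11/kWh → £12,098.68
3 Nov – 31 Dec 2015: 207,396 kWh at £0.03/kWh → £6,221.88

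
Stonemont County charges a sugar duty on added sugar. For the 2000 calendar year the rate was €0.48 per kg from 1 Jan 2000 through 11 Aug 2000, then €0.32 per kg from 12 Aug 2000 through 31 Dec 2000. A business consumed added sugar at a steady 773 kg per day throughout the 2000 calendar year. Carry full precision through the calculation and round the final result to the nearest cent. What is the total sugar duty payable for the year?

1 Jan – 11 Aug 2000: 224 days × 773 kg/day = 173,152 kg at €0.48/kg → €83,112.96
12 Aug – 31 Dec 2000: 142 days × 773 kg/day = 109,766 kg at €0.32/kg → €35,125.12

€118,238.08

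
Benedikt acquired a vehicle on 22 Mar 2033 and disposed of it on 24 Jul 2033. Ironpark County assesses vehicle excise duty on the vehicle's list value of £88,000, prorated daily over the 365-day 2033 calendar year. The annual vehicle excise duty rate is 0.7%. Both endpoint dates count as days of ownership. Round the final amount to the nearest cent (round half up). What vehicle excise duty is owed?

Days held (22 Mar – 24 Jul 2033): 125 out of 365
Tax = £88,000 × 0.7% × 125/365 = £210.9589

£210.96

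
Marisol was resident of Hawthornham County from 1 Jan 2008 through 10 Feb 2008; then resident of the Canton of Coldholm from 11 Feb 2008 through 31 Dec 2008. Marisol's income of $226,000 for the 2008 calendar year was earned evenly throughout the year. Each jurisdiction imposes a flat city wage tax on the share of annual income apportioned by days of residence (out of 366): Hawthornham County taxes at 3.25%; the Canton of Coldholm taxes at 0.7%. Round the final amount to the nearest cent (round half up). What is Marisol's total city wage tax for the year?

$2,227.58

Hawthornham County, 1 Jan – 10 Feb 2008: 41 days → $226,000 × 3.25% × 41/366 = $822.8005
The Canton of Coldholm, 11 Feb – 31 Dec 2008: 325 days → $226,000 × 0.7% × 325/366 = $1,404.7814
Total = $2,227.5820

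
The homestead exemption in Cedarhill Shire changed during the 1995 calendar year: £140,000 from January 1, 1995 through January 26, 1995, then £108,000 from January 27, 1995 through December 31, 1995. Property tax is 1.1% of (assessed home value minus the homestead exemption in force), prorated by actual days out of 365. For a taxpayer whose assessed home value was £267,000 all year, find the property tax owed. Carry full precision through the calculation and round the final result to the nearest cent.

£1,723.93

January 1 – January 26, 1995: 26 days, exemption £140,000 → (£267,000 − £140,000) × 1.1% × 26/365 = £99.5123
January 27 – December 31, 1995: 339 days, exemption £108,000 → (£267,000 − £108,000) × 1.1% × 339/365 = £1,624.4137
Total = £1,723.9260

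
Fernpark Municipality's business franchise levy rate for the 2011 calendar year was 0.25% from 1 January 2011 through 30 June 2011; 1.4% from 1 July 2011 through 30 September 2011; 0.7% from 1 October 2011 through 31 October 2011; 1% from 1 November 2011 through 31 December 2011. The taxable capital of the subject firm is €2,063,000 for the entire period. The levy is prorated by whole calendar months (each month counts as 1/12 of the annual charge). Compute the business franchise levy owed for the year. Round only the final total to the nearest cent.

1 January – 30 June 2011: 6 months at 0.25% → €2,063,000 × 0.25% × 6/12 = €2,578.7500
1 July – 30 September 2011: 3 months at 1.4% → €2,063,000 × 1.4% × 3/12 = €7,220.5000
1 October – 31 October 2011: 1 month at 0.7% → €2,063,000 × 0.7% × 1/12 = €1,203.4167
1 November – 31 December 2011: 2 months at 1% → €2,063,000 × 1% × 2/12 = €3,438.3333
Total = €14,441.0000

€14,441.00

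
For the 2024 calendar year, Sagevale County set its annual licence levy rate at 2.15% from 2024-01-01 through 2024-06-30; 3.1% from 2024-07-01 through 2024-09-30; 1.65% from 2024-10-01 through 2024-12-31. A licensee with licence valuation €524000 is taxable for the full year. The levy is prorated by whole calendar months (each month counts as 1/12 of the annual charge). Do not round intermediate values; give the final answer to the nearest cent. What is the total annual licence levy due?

€11855.50

2024-01-01 to 2024-06-30: 6 months at 2.15% → €524000 × 2.15% × 6/12 = €5633.0000
2024-07-01 to 2024-09-30: 3 months at 3.1% → €524000 × 3.1% × 3/12 = €4061.0000
2024-10-01 to 2024-12-31: 3 months at 1.65% → €524000 × 1.65% × 3/12 = €2161.5000
Total = €11855.5000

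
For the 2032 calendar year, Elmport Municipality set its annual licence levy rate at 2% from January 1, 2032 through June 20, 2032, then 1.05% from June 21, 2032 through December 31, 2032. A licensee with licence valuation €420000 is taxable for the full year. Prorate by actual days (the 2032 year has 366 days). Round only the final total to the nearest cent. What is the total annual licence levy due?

January 1 – June 20, 2032: 172 days at 2% → €420000 × 2% × 172/366 = €3947.5410
June 21 – December 31, 2032: 194 days at 1.05% → €420000 × 1.05% × 194/366 = €2337.5410
Total = €6285.0820

€6285.08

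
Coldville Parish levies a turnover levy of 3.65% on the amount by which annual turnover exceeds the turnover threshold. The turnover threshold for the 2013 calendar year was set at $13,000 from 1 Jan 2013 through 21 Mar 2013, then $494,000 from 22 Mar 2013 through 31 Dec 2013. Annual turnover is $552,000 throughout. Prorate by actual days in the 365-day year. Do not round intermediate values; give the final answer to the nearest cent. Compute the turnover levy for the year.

$5,965.00

1 Jan – 21 Mar 2013: 80 days, exemption $13,000 → ($552,000 − $13,000) × 3.65% × 80/365 = $4,312.0000
22 Mar – 31 Dec 2013: 285 days, exemption $494,000 → ($552,000 − $494,000) × 3.65% × 285/365 = $1,653.0000
Total = $5,965.0000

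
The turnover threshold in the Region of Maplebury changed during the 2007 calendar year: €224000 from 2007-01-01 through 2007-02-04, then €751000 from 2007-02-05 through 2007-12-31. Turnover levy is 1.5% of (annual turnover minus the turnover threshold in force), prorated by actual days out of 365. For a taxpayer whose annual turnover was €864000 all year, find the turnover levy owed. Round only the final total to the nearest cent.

2007-01-01 to 2007-02-04: 35 days, exemption €224000 → (€864000 − €224000) × 1.5% × 35/365 = €920.5479
2007-02-05 to 2007-12-31: 330 days, exemption €751000 → (€864000 − €751000) × 1.5% × 330/365 = €1532.4658
Total = €2453.0137

€2453.01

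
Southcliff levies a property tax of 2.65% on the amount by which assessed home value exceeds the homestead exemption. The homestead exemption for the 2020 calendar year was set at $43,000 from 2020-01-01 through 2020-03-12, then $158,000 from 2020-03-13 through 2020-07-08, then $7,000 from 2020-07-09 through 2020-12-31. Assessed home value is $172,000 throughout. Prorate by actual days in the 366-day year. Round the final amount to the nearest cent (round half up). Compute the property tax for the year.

2020-01-01 to 2020-03-12: 72 days, exemption $43,000 → ($172,000 − $43,000) × 2.65% × 72/366 = $672.4918
2020-03-13 to 2020-07-08: 118 days, exemption $158,000 → ($172,000 − $158,000) × 2.65% × 118/366 = $119.6120
2020-07-09 to 2020-12-31: 176 days, exemption $7,000 → ($172,000 − $7,000) × 2.65% × 176/366 = $2,102.6230
Total = $2,894.7268

$2,894.73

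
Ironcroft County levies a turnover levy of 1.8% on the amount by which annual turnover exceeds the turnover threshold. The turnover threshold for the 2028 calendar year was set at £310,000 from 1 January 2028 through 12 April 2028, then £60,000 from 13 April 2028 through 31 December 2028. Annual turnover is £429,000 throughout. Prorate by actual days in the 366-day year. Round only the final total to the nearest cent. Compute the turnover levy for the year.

1 January – 12 April 2028: 103 days, exemption £310,000 → (£429,000 − £310,000) × 1.8% × 103/366 = £602.8033
13 April – 31 December 2028: 263 days, exemption £60,000 → (£429,000 − £60,000) × 1.8% × 263/366 = £4,772.8033
Total = £5,375.6066

£5,375.61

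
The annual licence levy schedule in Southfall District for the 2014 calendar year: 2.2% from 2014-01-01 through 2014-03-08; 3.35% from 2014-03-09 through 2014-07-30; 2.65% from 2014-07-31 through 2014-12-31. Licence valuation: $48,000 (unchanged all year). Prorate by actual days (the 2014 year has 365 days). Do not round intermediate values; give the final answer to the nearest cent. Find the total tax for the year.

2014-01-01 to 2014-03-08: 67 days at 2.2% → $48,000 × 2.2% × 67/365 = $193.8411
2014-03-09 to 2014-07-30: 144 days at 3.35% → $48,000 × 3.35% × 144/365 = $634.3890
2014-07-31 to 2014-12-31: 154 days at 2.65% → $48,000 × 2.65% × 154/365 = $536.6795
Total = $1,364.9096

$1,364.91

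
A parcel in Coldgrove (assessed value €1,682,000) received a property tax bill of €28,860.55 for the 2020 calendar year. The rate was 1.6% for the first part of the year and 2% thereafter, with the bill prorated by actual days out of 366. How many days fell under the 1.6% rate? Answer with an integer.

260 days

Let d = days at the first rate; then 366 − d days at the second rate.
€1,682,000 × [1.6%·d + 2%·(366−d)] / 366 = €28,860.55
Solving gives d = 260, so the new rate took effect on September 17, 2020.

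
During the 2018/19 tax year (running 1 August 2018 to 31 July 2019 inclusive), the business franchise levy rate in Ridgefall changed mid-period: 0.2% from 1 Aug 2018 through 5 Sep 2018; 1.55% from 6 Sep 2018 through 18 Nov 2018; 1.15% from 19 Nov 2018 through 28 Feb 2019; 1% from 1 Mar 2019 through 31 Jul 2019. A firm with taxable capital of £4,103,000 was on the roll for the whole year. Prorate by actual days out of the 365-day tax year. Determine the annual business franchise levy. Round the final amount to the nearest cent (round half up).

£44,087.58

1 Aug – 5 Sep 2018: 36 days at 0.2% → £4,103,000 × 0.2% × 36/365 = £809.3589
6 Sep – 18 Nov 2018: 74 days at 1.55% → £4,103,000 × 1.55% × 74/365 = £12,893.5370
19 Nov 2018 – 28 Feb 2019: 102 days at 1.15% → £4,103,000 × 1.15% × 102/365 = £13,185.8055
1 Mar – 31 Jul 2019: 153 days at 1% → £4,103,000 × 1% × 153/365 = £17,198.8767
Total = £44,087.5781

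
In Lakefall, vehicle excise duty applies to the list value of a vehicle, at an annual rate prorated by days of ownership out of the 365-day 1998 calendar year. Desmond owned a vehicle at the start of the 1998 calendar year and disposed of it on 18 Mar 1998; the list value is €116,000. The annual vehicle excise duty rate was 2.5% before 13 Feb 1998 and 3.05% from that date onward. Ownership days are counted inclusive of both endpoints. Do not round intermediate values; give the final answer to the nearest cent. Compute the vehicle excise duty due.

€671.21

1 Jan – 12 Feb 1998: 43 days at 2.5% → €116,000 × 2.5% × 43/365 = €341.6438
13 Feb – 18 Mar 1998: 34 days at 3.05% → €116,000 × 3.05% × 34/365 = €329.5671
Total = €671.2110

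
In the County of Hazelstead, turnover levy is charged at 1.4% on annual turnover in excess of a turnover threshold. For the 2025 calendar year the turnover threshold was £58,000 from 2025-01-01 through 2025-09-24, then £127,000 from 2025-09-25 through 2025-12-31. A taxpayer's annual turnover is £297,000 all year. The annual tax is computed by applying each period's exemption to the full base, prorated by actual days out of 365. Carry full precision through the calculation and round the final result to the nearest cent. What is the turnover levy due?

£3,086.64

2025-01-01 to 2025-09-24: 267 days, exemption £58,000 → (£297,000 − £58,000) × 1.4% × 267/365 = £2,447.6219
2025-09-25 to 2025-12-31: 98 days, exemption £127,000 → (£297,000 − £127,000) × 1.4% × 98/365 = £639.0137
Total = £3,086.6356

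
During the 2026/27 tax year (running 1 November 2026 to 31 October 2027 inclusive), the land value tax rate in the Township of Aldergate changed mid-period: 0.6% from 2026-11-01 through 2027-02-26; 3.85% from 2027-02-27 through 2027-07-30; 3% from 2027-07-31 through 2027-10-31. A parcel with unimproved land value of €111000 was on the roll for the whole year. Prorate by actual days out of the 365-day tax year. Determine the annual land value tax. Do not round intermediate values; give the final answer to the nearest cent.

€2866.84

2026-11-01 to 2027-02-26: 118 days at 0.6% → €111000 × 0.6% × 118/365 = €215.3096
2027-02-27 to 2027-07-30: 154 days at 3.85% → €111000 × 3.85% × 154/365 = €1803.0658
2027-07-31 to 2027-10-31: 93 days at 3% → €111000 × 3% × 93/365 = €848.4658
Total = €2866.8411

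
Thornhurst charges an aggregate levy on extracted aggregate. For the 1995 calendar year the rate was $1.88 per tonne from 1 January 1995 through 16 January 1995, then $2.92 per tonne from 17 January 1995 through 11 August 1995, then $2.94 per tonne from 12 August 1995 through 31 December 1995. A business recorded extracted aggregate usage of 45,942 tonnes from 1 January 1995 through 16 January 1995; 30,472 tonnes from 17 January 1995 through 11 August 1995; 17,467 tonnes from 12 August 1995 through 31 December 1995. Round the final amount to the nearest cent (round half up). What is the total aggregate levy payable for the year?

1 January – 16 January 1995: 45,942 tonnes at $1.88/tonne → $86,370.96
17 January – 11 August 1995: 30,472 tonnes at $2.92/tonne → $88,978.24
12 August – 31 December 1995: 17,467 tonnes at $2.94/tonne → $51,352.98

$226,702.18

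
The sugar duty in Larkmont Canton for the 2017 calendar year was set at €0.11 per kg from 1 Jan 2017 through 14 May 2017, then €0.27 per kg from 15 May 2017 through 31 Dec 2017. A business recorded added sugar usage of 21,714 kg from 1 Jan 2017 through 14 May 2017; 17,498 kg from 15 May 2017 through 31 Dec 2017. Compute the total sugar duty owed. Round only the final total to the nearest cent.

€7113.00

1 Jan – 14 May 2017: 21,714 kg at €0.11/kg → €2388.54
15 May – 31 Dec 2017: 17,498 kg at €0.27/kg → €4724.46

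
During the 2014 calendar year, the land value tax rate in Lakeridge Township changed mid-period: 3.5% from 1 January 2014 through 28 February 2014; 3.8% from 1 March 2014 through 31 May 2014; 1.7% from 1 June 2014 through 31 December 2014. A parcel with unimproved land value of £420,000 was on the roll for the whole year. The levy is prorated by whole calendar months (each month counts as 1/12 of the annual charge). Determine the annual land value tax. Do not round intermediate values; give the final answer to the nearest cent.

£10,605.00

1 January – 28 February 2014: 2 months at 3.5% → £420,000 × 3.5% × 2/12 = £2,450.0000
1 March – 31 May 2014: 3 months at 3.8% → £420,000 × 3.8% × 3/12 = £3,990.0000
1 June – 31 December 2014: 7 months at 1.7% → £420,000 × 1.7% × 7/12 = £4,165.0000
Total = £10,605.0000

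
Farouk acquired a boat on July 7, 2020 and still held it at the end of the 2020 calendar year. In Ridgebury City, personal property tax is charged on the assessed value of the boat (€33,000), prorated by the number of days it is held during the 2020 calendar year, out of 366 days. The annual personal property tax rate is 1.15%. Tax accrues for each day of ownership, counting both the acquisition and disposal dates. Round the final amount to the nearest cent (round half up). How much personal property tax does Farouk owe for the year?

Days held (July 7 – December 31, 2020): 178 out of 366
Tax = €33,000 × 1.15% × 178/366 = €184.5656

€184.57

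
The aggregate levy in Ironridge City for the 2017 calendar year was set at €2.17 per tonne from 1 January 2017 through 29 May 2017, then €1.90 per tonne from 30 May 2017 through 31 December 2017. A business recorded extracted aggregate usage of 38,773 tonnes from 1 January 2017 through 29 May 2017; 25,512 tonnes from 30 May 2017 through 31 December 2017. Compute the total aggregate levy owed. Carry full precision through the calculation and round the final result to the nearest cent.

1 January – 29 May 2017: 38,773 tonnes at €2.17/tonne → €84,137.41
30 May – 31 December 2017: 25,512 tonnes at €1.90/tonne → €48,472.80

€132,610.21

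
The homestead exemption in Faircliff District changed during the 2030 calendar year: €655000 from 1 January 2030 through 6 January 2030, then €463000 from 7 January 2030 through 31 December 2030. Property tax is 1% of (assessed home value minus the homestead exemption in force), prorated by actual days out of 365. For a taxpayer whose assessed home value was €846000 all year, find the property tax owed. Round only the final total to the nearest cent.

€3798.44

1 January – 6 January 2030: 6 days, exemption €655000 → (€846000 − €655000) × 1% × 6/365 = €31.3973
7 January – 31 December 2030: 359 days, exemption €463000 → (€846000 − €463000) × 1% × 359/365 = €3767.0411
Total = €3798.4384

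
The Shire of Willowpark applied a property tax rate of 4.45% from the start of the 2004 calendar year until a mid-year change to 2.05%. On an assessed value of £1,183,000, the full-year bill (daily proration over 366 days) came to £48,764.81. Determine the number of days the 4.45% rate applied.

Let d = days at the first rate; then 366 − d days at the second rate.
£1,183,000 × [4.45%·d + 2.05%·(366−d)] / 366 = £48,764.81
Solving gives d = 316, so the new rate took effect on 12 Nov 2004.

316 days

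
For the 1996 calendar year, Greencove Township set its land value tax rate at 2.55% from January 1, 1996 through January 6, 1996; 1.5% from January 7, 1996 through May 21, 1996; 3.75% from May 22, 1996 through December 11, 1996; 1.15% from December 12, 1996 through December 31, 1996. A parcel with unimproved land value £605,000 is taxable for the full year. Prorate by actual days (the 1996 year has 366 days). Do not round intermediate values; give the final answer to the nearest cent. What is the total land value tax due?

January 1 – January 6, 1996: 6 days at 2.55% → £605,000 × 2.55% × 6/366 = £252.9098
January 7 – May 21, 1996: 136 days at 1.5% → £605,000 × 1.5% × 136/366 = £3,372.1311
May 22 – December 11, 1996: 204 days at 3.75% → £605,000 × 3.75% × 204/366 = £12,645.4918
December 12 – December 31, 1996: 20 days at 1.15% → £605,000 × 1.15% × 20/366 = £380.1913
Total = £16,650.7240

£16,650.72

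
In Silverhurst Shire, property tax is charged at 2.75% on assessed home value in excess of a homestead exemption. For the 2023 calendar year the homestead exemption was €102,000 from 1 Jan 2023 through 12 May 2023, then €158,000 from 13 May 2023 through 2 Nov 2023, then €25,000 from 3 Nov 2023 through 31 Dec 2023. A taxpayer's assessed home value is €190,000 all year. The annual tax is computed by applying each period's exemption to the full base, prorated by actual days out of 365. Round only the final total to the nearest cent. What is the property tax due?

€2,028.14

1 Jan – 12 May 2023: 132 days, exemption €102,000 → (€190,000 − €102,000) × 2.75% × 132/365 = €875.1781
13 May – 2 Nov 2023: 174 days, exemption €158,000 → (€190,000 − €158,000) × 2.75% × 174/365 = €419.5068
3 Nov – 31 Dec 2023: 59 days, exemption €25,000 → (€190,000 − €25,000) × 2.75% × 59/365 = €733.4589
Total = €2,028.1438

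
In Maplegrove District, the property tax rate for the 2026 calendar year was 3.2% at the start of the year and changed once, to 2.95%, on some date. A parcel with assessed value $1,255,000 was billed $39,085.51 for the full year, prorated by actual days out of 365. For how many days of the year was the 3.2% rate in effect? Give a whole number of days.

Let d = days at the first rate; then 365 − d days at the second rate.
$1,255,000 × [3.2%·d + 2.95%·(365−d)] / 365 = $39,085.51
Solving gives d = 240, so the new rate took effect on 29 Aug 2026.

240 days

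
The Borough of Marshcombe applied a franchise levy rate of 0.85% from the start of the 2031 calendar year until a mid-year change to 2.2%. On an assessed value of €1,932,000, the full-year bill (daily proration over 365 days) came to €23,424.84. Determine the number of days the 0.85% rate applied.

267 days

Let d = days at the first rate; then 365 − d days at the second rate.
€1,932,000 × [0.85%·d + 2.2%·(365−d)] / 365 = €23,424.84
Solving gives d = 267, so the new rate took effect on September 25, 2031.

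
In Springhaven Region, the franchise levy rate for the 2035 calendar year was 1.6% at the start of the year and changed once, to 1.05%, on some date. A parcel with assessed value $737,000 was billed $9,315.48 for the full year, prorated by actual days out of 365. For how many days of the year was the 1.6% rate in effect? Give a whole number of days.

Let d = days at the first rate; then 365 − d days at the second rate.
$737,000 × [1.6%·d + 1.05%·(365−d)] / 365 = $9,315.48
Solving gives d = 142, so the new rate took effect on 23 May 2035.

142 days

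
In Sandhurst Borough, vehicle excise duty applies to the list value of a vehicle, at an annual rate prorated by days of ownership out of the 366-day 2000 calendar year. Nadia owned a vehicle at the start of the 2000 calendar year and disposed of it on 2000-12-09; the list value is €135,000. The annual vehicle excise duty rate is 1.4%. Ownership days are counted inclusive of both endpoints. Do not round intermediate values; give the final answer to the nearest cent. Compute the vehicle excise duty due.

Days held (2000-01-01 to 2000-12-09): 344 out of 366
Tax = €135,000 × 1.4% × 344/366 = €1,776.3934

€1,776.39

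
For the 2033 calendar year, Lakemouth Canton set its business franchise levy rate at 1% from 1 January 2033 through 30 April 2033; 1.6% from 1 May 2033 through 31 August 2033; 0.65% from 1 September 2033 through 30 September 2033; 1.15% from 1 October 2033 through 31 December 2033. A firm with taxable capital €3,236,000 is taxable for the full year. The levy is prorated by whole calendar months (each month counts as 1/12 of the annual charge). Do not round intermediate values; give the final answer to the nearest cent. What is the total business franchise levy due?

€39,101.67

1 January – 30 April 2033: 4 months at 1% → €3,236,000 × 1% × 4/12 = €10,786.6667
1 May – 31 August 2033: 4 months at 1.6% → €3,236,000 × 1.6% × 4/12 = €17,258.6667
1 September – 30 September 2033: 1 month at 0.65% → €3,236,000 × 0.65% × 1/12 = €1,752.8333
1 October – 31 December 2033: 3 months at 1.15% → €3,236,000 × 1.15% × 3/12 = €9,303.5000
Total = €39,101.6667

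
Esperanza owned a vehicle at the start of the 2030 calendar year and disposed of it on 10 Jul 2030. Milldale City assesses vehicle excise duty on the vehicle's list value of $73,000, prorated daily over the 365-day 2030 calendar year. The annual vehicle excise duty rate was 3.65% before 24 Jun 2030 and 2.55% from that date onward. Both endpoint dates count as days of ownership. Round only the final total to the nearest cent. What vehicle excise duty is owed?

$1,356.90

1 Jan – 23 Jun 2030: 174 days at 3.65% → $73,000 × 3.65% × 174/365 = $1,270.2000
24 Jun – 10 Jul 2030: 17 days at 2.55% → $73,000 × 2.55% × 17/365 = $86.7000
Total = $1,356.9000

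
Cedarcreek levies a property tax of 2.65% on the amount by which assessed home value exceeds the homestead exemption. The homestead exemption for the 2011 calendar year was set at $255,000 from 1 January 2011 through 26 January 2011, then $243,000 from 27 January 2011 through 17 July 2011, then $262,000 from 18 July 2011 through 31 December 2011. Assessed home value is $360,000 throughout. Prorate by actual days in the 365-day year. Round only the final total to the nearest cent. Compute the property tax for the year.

1 January – 26 January 2011: 26 days, exemption $255,000 → ($360,000 − $255,000) × 2.65% × 26/365 = $198.2055
27 January – 17 July 2011: 172 days, exemption $243,000 → ($360,000 − $243,000) × 2.65% × 172/365 = $1,461.0575
18 July – 31 December 2011: 167 days, exemption $262,000 → ($360,000 − $262,000) × 2.65% × 167/365 = $1,188.2164
Total = $2,847.4795

$2,847.48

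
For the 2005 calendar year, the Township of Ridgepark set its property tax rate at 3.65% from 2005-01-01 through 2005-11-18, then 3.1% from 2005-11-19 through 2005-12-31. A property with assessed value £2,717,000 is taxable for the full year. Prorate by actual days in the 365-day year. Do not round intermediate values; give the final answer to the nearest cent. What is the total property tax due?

£97,410.03

2005-01-01 to 2005-11-18: 322 days at 3.65% → £2,717,000 × 3.65% × 322/365 = £87,487.4000
2005-11-19 to 2005-12-31: 43 days at 3.1% → £2,717,000 × 3.1% × 43/365 = £9,922.6329
Total = £97,410.0329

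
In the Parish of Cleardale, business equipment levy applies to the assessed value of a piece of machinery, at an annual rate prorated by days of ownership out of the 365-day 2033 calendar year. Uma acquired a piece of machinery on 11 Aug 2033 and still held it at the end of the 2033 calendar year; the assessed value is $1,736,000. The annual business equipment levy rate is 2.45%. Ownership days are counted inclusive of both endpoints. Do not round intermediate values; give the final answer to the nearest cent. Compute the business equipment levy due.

Days held (11 Aug – 31 Dec 2033): 143 out of 365
Tax = $1,736,000 × 2.45% × 143/365 = $16,663.2219

$16,663.22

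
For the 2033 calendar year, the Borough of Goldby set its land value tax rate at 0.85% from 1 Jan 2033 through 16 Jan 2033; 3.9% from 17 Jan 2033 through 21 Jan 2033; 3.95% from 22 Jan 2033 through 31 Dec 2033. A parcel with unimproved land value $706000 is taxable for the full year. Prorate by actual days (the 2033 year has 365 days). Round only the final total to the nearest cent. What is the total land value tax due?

$26922.78

1 Jan – 16 Jan 2033: 16 days at 0.85% → $706000 × 0.85% × 16/365 = $263.0575
17 Jan – 21 Jan 2033: 5 days at 3.9% → $706000 × 3.9% × 5/365 = $377.1781
22 Jan – 31 Dec 2033: 344 days at 3.95% → $706000 × 3.95% × 344/365 = $26282.5425
Total = $26922.7781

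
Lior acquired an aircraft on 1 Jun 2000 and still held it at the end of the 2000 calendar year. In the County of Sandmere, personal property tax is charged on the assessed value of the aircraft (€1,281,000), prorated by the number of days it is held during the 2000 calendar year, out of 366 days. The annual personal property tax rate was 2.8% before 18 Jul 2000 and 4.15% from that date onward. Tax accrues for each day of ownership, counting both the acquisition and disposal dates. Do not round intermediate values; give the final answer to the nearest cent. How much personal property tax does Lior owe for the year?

€28,862.75

1 Jun – 17 Jul 2000: 47 days at 2.8% → €1,281,000 × 2.8% × 47/366 = €4,606.0000
18 Jul – 31 Dec 2000: 167 days at 4.15% → €1,281,000 × 4.15% × 167/366 = €24,256.7500
Total = €28,862.7500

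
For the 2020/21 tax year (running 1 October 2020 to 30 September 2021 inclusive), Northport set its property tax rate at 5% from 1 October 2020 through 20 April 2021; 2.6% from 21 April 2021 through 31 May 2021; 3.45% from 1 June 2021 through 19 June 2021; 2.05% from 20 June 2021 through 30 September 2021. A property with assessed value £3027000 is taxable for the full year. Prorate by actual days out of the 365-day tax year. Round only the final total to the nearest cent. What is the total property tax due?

1 October 2020 – 20 April 2021: 202 days at 5% → £3027000 × 5% × 202/365 = £83760.8219
21 April – 31 May 2021: 41 days at 2.6% → £3027000 × 2.6% × 41/365 = £8840.4986
1 June – 19 June 2021: 19 days at 3.45% → £3027000 × 3.45% × 19/365 = £5436.1603
20 June – 30 September 2021: 103 days at 2.05% → £3027000 × 2.05% × 103/365 = £17510.9877
Total = £115548.4685

£115548.47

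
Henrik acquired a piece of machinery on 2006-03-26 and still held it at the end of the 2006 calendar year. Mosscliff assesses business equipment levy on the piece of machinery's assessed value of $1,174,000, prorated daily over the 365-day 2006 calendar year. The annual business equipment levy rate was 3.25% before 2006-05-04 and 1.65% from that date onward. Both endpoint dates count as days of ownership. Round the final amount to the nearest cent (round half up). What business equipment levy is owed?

2006-03-26 to 2006-05-03: 39 days at 3.25% → $1,174,000 × 3.25% × 39/365 = $4,076.8356
2006-05-04 to 2006-12-31: 242 days at 1.65% → $1,174,000 × 1.65% × 242/365 = $12,843.2384
Total = $16,920.0740

$16,920.07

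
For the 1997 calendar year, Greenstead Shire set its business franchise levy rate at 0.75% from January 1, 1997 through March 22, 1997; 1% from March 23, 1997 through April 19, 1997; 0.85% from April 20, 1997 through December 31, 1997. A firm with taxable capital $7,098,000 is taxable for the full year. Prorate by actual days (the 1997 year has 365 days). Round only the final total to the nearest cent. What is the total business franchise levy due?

$59,574.58

January 1 – March 22, 1997: 81 days at 0.75% → $7,098,000 × 0.75% × 81/365 = $11,813.7945
March 23 – April 19, 1997: 28 days at 1% → $7,098,000 × 1% × 28/365 = $5,445.0411
April 20 – December 31, 1997: 256 days at 0.85% → $7,098,000 × 0.85% × 256/365 = $42,315.7479
Total = $59,574.5836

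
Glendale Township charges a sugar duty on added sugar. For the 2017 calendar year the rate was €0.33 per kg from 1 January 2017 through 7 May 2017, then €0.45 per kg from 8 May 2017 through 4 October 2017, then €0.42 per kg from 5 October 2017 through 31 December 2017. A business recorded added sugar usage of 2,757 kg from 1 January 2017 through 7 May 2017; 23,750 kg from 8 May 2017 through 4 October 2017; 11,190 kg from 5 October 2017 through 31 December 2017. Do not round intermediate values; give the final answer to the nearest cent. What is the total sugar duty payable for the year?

€16,297.11

1 January – 7 May 2017: 2,757 kg at €0.33/kg → €909.81
8 May – 4 October 2017: 23,750 kg at €0.45/kg → €10,687.50
5 October – 31 December 2017: 11,190 kg at €0.42/kg → €4,699.80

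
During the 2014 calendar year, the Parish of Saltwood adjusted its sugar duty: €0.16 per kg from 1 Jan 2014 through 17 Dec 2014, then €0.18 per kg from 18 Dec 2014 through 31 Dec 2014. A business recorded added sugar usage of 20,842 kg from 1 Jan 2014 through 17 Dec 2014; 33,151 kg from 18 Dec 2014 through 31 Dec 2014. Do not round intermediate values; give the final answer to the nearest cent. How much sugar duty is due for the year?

€9,301.90

1 Jan – 17 Dec 2014: 20,842 kg at €0.16/kg → €3,334.72
18 Dec – 31 Dec 2014: 33,151 kg at €0.18/kg → €5,967.18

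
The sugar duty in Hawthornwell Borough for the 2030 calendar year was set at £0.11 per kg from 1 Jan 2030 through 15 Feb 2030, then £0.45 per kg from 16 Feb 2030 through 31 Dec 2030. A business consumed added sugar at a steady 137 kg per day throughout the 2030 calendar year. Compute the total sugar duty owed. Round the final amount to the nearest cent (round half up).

1 Jan – 15 Feb 2030: 46 days × 137 kg/day = 6,302 kg at £0.11/kg → £693.22
16 Feb – 31 Dec 2030: 319 days × 137 kg/day = 43,703 kg at £0.45/kg → £19,666.35

£20,359.57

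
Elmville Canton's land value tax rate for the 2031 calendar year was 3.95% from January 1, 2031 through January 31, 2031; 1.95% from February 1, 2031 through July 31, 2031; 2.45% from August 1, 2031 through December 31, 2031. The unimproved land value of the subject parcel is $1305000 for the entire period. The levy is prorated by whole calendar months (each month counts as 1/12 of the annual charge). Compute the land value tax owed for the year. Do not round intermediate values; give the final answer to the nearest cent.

$30341.25

January 1 – January 31, 2031: 1 month at 3.95% → $1305000 × 3.95% × 1/12 = $4295.6250
February 1 – July 31, 2031: 6 months at 1.95% → $1305000 × 1.95% × 6/12 = $12723.7500
August 1 – December 31, 2031: 5 months at 2.45% → $1305000 × 2.45% × 5/12 = $13321.8750
Total = $30341.2500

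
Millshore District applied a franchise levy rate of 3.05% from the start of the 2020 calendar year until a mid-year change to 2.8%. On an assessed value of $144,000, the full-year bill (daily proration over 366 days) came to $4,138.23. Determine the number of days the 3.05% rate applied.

108 days

Let d = days at the first rate; then 366 − d days at the second rate.
$144,000 × [3.05%·d + 2.8%·(366−d)] / 366 = $4,138.23
Solving gives d = 108, so the new rate took effect on 18 April 2020.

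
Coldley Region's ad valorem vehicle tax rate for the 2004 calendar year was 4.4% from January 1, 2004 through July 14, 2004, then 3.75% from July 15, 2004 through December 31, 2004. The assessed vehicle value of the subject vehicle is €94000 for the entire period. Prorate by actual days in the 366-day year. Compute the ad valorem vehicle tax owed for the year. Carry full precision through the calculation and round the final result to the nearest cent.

January 1 – July 14, 2004: 196 days at 4.4% → €94000 × 4.4% × 196/366 = €2214.9071
July 15 – December 31, 2004: 170 days at 3.75% → €94000 × 3.75% × 170/366 = €1637.2951
Total = €3852.2022

€3852.20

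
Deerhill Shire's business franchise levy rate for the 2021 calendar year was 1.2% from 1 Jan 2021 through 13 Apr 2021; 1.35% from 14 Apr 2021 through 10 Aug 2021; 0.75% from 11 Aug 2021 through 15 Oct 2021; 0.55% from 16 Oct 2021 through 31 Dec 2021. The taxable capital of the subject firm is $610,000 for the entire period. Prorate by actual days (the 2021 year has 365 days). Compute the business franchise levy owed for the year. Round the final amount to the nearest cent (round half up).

1 Jan – 13 Apr 2021: 103 days at 1.2% → $610,000 × 1.2% × 103/365 = $2,065.6438
14 Apr – 10 Aug 2021: 119 days at 1.35% → $610,000 × 1.35% × 119/365 = $2,684.8356
11 Aug – 15 Oct 2021: 66 days at 0.75% → $610,000 × 0.75% × 66/365 = $827.2603
16 Oct – 31 Dec 2021: 77 days at 0.55% → $610,000 × 0.55% × 77/365 = $707.7671
Total = $6,285.5068

$6,285.51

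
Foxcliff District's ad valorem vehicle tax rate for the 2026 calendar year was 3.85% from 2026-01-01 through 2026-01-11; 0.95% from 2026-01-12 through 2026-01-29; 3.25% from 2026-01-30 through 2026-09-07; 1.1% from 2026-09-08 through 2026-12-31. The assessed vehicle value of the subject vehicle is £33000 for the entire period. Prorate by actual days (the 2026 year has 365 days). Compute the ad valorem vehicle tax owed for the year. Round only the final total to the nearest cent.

2026-01-01 to 2026-01-11: 11 days at 3.85% → £33000 × 3.85% × 11/365 = £38.2890
2026-01-12 to 2026-01-29: 18 days at 0.95% → £33000 × 0.95% × 18/365 = £15.4603
2026-01-30 to 2026-09-07: 221 days at 3.25% → £33000 × 3.25% × 221/365 = £649.3767
2026-09-08 to 2026-12-31: 115 days at 1.1% → £33000 × 1.1% × 115/365 = £114.3699
Total = £817.4959

£817.50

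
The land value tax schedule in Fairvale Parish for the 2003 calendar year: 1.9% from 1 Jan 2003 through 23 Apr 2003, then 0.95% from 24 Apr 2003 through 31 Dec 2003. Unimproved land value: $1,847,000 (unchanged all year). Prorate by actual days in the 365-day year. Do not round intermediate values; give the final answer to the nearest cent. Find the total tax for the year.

1 Jan – 23 Apr 2003: 113 days at 1.9% → $1,847,000 × 1.9% × 113/365 = $10,864.4082
24 Apr – 31 Dec 2003: 252 days at 0.95% → $1,847,000 × 0.95% × 252/365 = $12,114.2959
Total = $22,978.7041

$22,978.70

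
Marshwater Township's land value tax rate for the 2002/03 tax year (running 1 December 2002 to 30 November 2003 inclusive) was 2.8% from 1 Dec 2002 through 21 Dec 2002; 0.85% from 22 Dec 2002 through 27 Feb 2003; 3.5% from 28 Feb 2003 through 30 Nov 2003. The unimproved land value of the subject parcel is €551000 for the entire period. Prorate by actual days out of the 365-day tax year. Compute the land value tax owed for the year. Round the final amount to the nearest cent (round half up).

€16342.81

1 Dec – 21 Dec 2002: 21 days at 2.8% → €551000 × 2.8% × 21/365 = €887.6384
22 Dec 2002 – 27 Feb 2003: 68 days at 0.85% → €551000 × 0.85% × 68/365 = €872.5425
28 Feb – 30 Nov 2003: 276 days at 3.5% → €551000 × 3.5% × 276/365 = €14582.6301
Total = €16342.8110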